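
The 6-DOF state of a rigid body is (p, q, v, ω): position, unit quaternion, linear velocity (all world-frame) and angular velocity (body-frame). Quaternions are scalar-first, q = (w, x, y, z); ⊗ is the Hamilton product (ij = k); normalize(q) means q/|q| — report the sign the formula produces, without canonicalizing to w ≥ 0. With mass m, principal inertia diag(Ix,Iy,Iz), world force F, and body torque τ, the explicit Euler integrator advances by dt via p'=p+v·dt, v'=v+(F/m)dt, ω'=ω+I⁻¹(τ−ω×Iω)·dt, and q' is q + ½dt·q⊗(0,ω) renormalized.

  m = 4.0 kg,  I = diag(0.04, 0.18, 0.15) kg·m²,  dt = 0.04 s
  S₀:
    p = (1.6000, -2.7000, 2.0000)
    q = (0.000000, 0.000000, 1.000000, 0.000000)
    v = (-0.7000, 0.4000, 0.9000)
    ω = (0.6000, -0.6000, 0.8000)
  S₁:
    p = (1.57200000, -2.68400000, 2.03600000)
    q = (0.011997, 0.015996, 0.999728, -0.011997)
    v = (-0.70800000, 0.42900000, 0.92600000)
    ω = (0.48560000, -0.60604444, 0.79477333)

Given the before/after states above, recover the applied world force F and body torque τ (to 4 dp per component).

F = (-0.8000, 2.9000, 2.6000)
τ = (-0.1000, -0.0800, -0.0700)

Δv = v₁−v₀ = (-0.00800000, 0.02900000, 0.02600000)
F = m·Δv/dt = (-0.8000, 2.9000, 2.6000)
Δω = ω₁−ω₀ = (-0.11440000, -0.00604444, -0.00522667)
applied torque τ = (-0.1000, -0.0800, -0.0700)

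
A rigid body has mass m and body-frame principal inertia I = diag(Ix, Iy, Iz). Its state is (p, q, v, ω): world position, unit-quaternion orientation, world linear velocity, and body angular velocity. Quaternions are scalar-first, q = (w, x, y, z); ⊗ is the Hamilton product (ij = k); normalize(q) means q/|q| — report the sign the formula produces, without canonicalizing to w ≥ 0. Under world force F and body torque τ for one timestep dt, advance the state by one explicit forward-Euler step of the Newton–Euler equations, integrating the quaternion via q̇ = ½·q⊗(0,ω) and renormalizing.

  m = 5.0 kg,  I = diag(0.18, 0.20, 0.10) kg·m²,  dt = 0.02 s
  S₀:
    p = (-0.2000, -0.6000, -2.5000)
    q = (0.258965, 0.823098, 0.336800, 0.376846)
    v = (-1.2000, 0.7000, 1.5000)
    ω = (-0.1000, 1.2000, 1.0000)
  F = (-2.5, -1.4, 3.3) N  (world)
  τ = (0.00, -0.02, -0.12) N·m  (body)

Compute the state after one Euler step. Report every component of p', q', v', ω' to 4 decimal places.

p' = p + v·dt = (-0.2240, -0.5860, -2.4700)
v + (F/m)dt = (-1.2100, 0.6944, 1.5132)
angular accel α = (0.6667, -0.0600, -1.1760)
new body rate ω' = (-0.0867, 1.1988, 0.9765)
2q̇ = q⊗(0,ω) = (-0.6986962, -0.1413117, -0.5500246, 1.2803626)
q + ½dt·q⊗(0,ω), renormalized = (0.2519, 0.8216, 0.3313, 0.3896)

p' = (-0.2240, -0.5860, -2.4700)
q' = (0.2519, 0.8216, 0.3313, 0.3896)
v' = (-1.2100, 0.6944, 1.5132)
ω' = (-0.0867, 1.1988, 0.9765)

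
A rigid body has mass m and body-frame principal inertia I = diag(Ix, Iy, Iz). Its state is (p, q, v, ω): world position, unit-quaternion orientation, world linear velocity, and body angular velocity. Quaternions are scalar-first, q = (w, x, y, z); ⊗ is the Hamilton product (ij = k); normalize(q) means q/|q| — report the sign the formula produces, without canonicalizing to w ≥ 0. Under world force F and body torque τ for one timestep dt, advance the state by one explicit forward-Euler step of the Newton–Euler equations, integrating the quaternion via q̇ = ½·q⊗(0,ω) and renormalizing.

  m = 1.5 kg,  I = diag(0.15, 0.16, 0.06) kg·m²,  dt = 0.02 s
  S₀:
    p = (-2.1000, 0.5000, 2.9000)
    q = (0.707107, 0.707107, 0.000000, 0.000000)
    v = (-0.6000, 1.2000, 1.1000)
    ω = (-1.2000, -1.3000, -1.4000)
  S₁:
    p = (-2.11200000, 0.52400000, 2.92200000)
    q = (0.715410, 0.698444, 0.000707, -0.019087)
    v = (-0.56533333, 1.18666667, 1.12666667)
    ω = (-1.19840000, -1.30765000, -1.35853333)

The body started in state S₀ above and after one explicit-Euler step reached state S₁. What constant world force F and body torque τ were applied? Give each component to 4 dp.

Δv = v₁−v₀ = (0.03466667, -0.01333333, 0.02666667)
F = m·Δv/dt = (2.6000, -1.0000, 2.0000)
Δω = ω₁−ω₀ = (0.00160000, -0.00765000, 0.04146667)
I·α + gyro = (-0.1700, 0.0900, 0.1400)

F = (2.6000, -1.0000, 2.0000)
τ = (-0.1700, 0.0900, 0.1400)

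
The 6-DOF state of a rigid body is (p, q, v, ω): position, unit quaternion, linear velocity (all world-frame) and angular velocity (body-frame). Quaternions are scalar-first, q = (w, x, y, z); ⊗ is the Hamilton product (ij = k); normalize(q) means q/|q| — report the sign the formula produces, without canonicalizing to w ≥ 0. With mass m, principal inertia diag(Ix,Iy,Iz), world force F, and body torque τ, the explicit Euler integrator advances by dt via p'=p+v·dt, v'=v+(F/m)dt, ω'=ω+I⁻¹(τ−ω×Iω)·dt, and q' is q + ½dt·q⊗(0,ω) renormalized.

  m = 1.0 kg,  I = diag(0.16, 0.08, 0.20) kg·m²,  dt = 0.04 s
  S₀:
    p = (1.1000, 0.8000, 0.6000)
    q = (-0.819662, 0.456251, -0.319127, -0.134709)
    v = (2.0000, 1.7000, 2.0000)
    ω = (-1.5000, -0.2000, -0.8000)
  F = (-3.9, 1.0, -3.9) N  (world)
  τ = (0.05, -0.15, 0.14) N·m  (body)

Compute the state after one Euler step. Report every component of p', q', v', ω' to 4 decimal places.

p' = (1.1800, 0.8680, 0.6800)
q' = (-0.8089, 0.4851, -0.3043, -0.1329)
v' = (1.8440, 1.7400, 1.8440)
ω' = (-1.4923, -0.2510, -0.7672)

linear accel F/m = (-3.9000, 1.0000, -3.9000)
new position p' = (1.1800, 0.8680, 0.6800)
v + (F/m)dt = (1.8440, 1.7400, 1.8440)
α = I⁻¹(τ − ω×Iω) = (0.1925, -1.2750, 0.8200)
new body rate ω' = (-1.4923, -0.2510, -0.7672)
Hamilton product q⊗(0,ω) = (0.5127839, 1.4578528, 0.7309967, 0.0857889)
updated quaternion q' = (-0.8089, 0.4851, -0.3043, -0.1329)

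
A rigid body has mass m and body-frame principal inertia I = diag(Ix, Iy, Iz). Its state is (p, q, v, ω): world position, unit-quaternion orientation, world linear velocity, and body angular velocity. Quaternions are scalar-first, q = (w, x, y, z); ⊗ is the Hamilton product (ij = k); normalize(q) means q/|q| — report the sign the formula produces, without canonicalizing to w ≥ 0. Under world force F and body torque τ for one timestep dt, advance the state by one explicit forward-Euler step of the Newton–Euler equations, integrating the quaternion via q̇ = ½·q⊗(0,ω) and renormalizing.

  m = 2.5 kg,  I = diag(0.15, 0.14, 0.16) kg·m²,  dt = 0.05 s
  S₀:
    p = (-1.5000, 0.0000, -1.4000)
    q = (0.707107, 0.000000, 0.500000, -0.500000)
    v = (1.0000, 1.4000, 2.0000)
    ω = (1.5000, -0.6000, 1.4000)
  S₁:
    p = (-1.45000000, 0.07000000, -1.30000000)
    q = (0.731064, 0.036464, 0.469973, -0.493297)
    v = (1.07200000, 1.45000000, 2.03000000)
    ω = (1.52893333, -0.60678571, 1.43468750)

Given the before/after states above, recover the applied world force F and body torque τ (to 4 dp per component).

Δv = v₁−v₀ = (0.07200000, 0.05000000, 0.03000000)
F = m·Δv/dt = (3.6000, 2.5000, 1.5000)
ω₁ − ω₀ = (0.02893333, -0.00678571, 0.03468750)
ω₀×(Iω₀) = (-0.0168, -0.0210, 0.0090)
τ = I·(Δω/dt) + ω₀×(Iω₀) = (0.0700, -0.0400, 0.1200)

F = (3.6000, 2.5000, 1.5000)
τ = (0.0700, -0.0400, 0.1200)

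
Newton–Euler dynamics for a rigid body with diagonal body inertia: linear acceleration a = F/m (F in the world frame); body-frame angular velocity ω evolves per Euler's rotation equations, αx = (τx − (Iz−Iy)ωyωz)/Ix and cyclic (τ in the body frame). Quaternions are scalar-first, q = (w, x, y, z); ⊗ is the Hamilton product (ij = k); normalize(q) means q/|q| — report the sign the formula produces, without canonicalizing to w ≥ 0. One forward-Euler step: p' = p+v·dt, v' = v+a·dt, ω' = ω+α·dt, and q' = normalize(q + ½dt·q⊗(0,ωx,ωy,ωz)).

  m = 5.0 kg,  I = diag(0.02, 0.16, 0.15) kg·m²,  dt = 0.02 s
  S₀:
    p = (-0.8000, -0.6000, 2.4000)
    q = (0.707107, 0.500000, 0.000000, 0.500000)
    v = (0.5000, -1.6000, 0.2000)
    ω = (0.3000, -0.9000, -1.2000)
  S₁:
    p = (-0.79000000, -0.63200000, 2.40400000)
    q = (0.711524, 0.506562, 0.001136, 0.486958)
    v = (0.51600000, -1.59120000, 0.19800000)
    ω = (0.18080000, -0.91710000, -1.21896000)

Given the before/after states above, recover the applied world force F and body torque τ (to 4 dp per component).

ω₁ − ω₀ = (-0.11920000, -0.01710000, -0.01896000)
gyro term ω₀×Iω₀ = (-0.0108, 0.0468, -0.0378)
applied torque τ = (-0.1300, -0.0900, -0.1800)
velocity change Δv = (0.01600000, 0.00880000, -0.00200000)
applied force F = (4.0000, 2.2000, -0.5000)

F = (4.0000, 2.2000, -0.5000)
τ = (-0.1300, -0.0900, -0.1800)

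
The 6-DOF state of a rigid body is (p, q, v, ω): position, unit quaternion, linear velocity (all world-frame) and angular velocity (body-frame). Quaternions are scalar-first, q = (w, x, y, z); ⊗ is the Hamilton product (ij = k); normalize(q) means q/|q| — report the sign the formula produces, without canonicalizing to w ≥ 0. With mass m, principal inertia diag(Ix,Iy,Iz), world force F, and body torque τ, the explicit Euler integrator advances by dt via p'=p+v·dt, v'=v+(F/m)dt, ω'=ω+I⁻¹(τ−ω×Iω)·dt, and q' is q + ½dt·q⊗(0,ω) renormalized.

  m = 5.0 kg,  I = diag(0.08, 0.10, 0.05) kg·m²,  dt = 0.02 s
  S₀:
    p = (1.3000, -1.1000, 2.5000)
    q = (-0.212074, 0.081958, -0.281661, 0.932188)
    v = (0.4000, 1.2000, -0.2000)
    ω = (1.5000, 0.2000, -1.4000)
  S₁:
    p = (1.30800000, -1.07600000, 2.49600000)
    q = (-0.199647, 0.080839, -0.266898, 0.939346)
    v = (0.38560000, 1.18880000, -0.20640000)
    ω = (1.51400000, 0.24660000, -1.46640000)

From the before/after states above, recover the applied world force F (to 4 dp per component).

F = (-3.6000, -2.8000, -1.6000)

velocity change Δv = (-0.01440000, -0.01120000, -0.00640000)
F = m·Δv/dt = (-3.6000, -2.8000, -1.6000)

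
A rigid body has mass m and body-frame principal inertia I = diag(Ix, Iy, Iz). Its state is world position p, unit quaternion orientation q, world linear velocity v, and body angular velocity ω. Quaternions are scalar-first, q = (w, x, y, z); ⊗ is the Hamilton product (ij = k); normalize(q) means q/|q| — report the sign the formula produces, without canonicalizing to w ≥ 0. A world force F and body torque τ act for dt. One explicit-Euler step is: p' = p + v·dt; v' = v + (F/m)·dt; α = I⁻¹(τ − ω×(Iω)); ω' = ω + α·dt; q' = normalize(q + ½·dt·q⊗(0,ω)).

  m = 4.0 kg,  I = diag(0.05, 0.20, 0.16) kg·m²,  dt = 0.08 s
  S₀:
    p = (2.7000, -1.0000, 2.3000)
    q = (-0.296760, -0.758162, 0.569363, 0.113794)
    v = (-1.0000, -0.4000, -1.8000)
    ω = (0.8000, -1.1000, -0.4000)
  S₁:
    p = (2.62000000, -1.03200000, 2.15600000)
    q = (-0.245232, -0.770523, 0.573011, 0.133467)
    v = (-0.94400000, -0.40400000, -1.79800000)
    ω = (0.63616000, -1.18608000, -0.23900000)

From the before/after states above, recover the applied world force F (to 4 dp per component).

F = (2.8000, -0.2000, 0.1000)

v₁ − v₀ = (0.05600000, -0.00400000, 0.00200000)
m·(v₁−v₀)/dt = (2.8000, -0.2000, 0.1000)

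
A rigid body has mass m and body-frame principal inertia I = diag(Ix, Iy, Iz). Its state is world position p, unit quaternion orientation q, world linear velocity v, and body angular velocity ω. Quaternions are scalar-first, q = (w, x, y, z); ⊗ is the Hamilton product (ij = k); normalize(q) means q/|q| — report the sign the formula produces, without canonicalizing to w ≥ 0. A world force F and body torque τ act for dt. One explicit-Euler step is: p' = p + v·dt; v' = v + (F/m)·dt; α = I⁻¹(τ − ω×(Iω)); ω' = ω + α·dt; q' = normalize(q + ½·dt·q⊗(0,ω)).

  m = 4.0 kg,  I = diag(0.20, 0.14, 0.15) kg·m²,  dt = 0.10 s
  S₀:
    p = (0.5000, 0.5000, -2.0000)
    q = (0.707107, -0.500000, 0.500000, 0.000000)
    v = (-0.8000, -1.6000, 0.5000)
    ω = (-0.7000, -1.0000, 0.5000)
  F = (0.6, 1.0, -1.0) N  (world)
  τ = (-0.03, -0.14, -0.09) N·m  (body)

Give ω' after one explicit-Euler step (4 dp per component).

angular accel α = (-0.1250, -0.8750, -0.3200)
ω' = ω + α·dt = (-0.7125, -1.0875, 0.4680)

ω' = (-0.7125, -1.0875, 0.4680)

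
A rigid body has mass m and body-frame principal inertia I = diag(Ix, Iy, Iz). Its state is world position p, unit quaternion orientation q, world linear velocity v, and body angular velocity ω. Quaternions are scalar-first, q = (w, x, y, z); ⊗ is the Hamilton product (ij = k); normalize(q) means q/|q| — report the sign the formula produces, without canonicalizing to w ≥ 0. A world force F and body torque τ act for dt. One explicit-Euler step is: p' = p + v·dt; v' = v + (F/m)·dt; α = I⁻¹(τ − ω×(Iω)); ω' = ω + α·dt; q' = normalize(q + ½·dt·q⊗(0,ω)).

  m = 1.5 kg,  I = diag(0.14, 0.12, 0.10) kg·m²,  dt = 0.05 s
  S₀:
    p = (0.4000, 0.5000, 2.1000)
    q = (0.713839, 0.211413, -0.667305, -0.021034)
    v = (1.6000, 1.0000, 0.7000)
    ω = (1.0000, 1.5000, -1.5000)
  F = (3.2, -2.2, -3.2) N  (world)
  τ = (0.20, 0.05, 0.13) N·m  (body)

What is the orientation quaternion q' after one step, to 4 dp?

q' = (0.7315, 0.2546, -0.6320, -0.0232)

2q̇ = q⊗(0,ω) = (0.7579935, 1.7463475, 1.3668440, -0.0863340)
q + ½dt·q⊗(0,ω), renormalized = (0.7315, 0.2546, -0.6320, -0.0232)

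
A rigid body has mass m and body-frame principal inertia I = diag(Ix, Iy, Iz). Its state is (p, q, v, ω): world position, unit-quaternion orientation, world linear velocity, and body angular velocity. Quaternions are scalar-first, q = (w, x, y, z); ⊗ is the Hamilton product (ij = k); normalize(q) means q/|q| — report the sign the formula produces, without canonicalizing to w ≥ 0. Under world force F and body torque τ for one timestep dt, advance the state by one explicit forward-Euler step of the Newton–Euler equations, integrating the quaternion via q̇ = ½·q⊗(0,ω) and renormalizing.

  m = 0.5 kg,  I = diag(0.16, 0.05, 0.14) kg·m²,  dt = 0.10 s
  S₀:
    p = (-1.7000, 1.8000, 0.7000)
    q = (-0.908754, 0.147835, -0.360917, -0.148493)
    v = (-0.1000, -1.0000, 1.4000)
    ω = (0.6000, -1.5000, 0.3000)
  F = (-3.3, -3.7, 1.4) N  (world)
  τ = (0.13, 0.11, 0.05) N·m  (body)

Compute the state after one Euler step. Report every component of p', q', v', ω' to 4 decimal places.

precession coupling ω×(Iω) = (-0.0405, 0.0036, 0.0990)
α = I⁻¹(τ − ω×Iω) = (1.0656, 2.1280, -0.3500)
new body rate ω' = (0.7066, -1.2872, 0.2650)
2q̇ = q⊗(0,ω) = (-0.5855286, -0.8762670, 1.2296847, -0.2778285)
q' = normalize(q + ½dt·q⊗(0,ω)) = (-0.9349, 0.1037, -0.2984, -0.1618)
linear accel F/m = (-6.6000, -7.4000, 2.8000)
p' = p + v·dt = (-1.7100, 1.7000, 0.8400)
new velocity v' = (-0.7600, -1.7400, 1.6800)

p' = (-1.7100, 1.7000, 0.8400)
q' = (-0.9349, 0.1037, -0.2984, -0.1618)
v' = (-0.7600, -1.7400, 1.6800)
ω' = (0.7066, -1.2872, 0.2650)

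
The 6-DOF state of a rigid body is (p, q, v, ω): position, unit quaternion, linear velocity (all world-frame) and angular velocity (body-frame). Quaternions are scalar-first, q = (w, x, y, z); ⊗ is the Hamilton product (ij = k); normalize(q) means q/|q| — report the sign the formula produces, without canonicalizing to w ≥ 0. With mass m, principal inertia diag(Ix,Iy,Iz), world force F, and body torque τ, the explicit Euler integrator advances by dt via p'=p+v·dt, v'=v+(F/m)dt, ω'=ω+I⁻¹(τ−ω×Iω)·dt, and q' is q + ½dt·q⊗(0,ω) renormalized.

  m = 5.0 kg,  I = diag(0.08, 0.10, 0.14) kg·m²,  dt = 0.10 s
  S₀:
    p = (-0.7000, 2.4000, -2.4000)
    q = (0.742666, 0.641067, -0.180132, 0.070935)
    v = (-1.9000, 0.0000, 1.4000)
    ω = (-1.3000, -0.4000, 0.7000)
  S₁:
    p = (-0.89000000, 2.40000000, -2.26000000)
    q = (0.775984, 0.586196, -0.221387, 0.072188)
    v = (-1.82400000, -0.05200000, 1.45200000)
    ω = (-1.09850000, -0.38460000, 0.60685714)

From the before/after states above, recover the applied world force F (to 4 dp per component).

Δv = v₁−v₀ = (0.07600000, -0.05200000, 0.05200000)
applied force F = (3.8000, -2.6000, 2.6000)

F = (3.8000, -2.6000, 2.6000)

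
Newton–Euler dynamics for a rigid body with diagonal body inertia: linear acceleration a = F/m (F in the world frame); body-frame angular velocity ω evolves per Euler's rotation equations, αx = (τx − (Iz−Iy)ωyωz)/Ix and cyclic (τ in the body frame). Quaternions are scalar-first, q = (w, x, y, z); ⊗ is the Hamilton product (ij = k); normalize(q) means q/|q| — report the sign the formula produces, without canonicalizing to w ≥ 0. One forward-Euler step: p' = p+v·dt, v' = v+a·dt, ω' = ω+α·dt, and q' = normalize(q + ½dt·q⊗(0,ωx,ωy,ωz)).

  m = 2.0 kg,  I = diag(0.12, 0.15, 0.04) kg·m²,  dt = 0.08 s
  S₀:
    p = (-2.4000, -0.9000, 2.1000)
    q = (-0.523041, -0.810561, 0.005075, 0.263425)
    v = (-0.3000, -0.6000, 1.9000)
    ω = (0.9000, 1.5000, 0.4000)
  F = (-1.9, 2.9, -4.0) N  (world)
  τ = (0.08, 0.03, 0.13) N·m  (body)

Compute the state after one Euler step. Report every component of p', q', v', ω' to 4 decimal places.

p' = (-2.4240, -0.9480, 2.2520)
q' = (-0.4971, -0.8429, -0.0038, 0.2057)
v' = (-0.3760, -0.4840, 1.7400)
ω' = (0.9973, 1.5006, 0.5790)

angular accel α = (1.2167, 0.0080, 2.2375)
ω' = ω + α·dt = (0.9973, 1.5006, 0.5790)
q⊗(0,ω) = (0.6165224, -0.8638444, -0.2232546, -1.4296254)
q + ½dt·q⊗(0,ω), renormalized = (-0.4971, -0.8429, -0.0038, 0.2057)
a = (-0.9500, 1.4500, -2.0000)
p + v·dt = (-2.4240, -0.9480, 2.2520)
new velocity v' = (-0.3760, -0.4840, 1.7400)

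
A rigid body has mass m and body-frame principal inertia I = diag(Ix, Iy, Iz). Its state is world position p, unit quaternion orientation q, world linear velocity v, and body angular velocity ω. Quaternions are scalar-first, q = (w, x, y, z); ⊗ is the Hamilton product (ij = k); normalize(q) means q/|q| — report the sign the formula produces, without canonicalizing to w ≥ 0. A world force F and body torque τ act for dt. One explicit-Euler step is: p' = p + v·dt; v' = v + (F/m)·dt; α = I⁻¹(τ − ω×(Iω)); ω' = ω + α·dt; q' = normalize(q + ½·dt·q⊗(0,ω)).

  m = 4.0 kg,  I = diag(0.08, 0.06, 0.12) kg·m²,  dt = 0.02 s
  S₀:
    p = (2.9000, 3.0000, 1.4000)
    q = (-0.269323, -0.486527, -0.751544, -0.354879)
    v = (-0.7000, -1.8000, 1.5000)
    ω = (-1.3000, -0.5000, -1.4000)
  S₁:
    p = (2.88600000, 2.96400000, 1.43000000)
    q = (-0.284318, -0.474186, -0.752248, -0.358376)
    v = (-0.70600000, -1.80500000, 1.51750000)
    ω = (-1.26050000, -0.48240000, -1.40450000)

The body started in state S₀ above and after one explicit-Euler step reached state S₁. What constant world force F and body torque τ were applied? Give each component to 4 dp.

Δω = ω₁−ω₀ = (0.03950000, 0.01760000, -0.00450000)
ω₀×(Iω₀) = (0.0420, -0.0728, -0.0130)
I·α + gyro = (0.2000, -0.0200, -0.0400)
v₁ − v₀ = (-0.00600000, -0.00500000, 0.01750000)
m·(v₁−v₀)/dt = (-1.2000, -1.0000, 3.5000)

F = (-1.2000, -1.0000, 3.5000)
τ = (0.2000, -0.0200, -0.0400)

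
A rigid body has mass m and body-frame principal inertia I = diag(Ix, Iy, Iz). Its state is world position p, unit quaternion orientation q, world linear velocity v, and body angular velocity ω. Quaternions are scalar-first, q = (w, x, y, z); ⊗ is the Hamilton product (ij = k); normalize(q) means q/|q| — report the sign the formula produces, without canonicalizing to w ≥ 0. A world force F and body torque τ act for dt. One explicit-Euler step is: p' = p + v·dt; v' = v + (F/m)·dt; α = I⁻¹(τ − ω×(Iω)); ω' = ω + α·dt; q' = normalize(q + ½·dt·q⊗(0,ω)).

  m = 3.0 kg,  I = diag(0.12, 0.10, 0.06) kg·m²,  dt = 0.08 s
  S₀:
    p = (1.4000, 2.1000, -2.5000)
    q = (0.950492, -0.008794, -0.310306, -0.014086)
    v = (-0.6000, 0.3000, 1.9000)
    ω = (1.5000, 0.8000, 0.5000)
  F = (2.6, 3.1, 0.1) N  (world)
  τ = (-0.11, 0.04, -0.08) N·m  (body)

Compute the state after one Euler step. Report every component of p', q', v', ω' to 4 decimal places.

p' = (1.3520, 2.1240, -2.3480)
q' = (0.9588, 0.0424, -0.2799, 0.0232)
v' = (-0.5307, 0.3827, 1.9027)
ω' = (1.4373, 0.7960, 0.4253)

a = (0.8667, 1.0333, 0.0333)
p' = p + v·dt = (1.3520, 2.1240, -2.3480)
v' = v + a·dt = (-0.5307, 0.3827, 1.9027)
angular accel α = (-0.7833, -0.0500, -0.9333)
ω' = ω + α·dt = (1.4373, 0.7960, 0.4253)
Hamilton product q⊗(0,ω) = (0.2684788, 1.2818538, 0.7436616, 0.9336698)
updated quaternion q' = (0.9588, 0.0424, -0.2799, 0.0232)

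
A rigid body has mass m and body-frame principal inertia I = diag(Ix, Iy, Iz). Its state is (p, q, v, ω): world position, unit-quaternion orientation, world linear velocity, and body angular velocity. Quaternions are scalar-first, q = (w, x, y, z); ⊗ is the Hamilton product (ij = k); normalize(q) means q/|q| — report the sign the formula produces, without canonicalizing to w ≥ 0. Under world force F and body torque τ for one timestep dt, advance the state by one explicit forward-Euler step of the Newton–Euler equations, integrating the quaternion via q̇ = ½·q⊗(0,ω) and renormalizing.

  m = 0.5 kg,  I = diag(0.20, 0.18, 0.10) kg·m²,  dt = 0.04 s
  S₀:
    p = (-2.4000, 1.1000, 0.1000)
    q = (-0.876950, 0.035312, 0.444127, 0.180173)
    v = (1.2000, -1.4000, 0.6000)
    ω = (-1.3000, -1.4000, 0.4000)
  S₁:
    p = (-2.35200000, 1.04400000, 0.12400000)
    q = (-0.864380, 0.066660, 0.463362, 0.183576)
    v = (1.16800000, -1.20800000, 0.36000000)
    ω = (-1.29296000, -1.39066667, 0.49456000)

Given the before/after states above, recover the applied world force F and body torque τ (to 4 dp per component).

Δω = ω₁−ω₀ = (0.00704000, 0.00933333, 0.09456000)
gyro term ω₀×Iω₀ = (0.0448, -0.0520, -0.0364)
I·α + gyro = (0.0800, -0.0100, 0.2000)
Δv = v₁−v₀ = (-0.03200000, 0.19200000, -0.24000000)
m·(v₁−v₀)/dt = (-0.4000, 2.4000, -3.0000)

F = (-0.4000, 2.4000, -3.0000)
τ = (0.0800, -0.0100, 0.2000)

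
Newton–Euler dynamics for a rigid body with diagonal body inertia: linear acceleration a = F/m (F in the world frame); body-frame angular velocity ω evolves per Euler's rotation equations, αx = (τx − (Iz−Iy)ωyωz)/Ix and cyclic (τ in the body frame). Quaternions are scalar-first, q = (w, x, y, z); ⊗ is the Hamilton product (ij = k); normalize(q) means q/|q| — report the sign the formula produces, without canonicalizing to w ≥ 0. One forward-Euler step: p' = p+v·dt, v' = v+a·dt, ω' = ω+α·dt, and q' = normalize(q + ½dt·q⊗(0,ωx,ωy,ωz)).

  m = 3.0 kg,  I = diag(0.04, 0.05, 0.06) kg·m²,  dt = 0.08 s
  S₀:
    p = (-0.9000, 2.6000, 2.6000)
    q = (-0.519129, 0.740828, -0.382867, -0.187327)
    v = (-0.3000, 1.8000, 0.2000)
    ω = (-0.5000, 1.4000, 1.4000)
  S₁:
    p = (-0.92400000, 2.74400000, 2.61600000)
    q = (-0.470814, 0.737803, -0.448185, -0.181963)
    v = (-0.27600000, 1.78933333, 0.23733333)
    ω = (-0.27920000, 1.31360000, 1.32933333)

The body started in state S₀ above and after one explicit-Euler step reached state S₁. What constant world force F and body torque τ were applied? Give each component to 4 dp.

F = (0.9000, -0.4000, 1.4000)
τ = (0.1300, -0.0400, -0.0600)

Δω = ω₁−ω₀ = (0.22080000, -0.08640000, -0.07066667)
gyro term ω₀×Iω₀ = (0.0196, 0.0140, -0.0070)
τ = I·(Δω/dt) + ω₀×(Iω₀) = (0.1300, -0.0400, -0.0600)
v₁ − v₀ = (0.02400000, -0.01066667, 0.03733333)
F = m·Δv/dt = (0.9000, -0.4000, 1.4000)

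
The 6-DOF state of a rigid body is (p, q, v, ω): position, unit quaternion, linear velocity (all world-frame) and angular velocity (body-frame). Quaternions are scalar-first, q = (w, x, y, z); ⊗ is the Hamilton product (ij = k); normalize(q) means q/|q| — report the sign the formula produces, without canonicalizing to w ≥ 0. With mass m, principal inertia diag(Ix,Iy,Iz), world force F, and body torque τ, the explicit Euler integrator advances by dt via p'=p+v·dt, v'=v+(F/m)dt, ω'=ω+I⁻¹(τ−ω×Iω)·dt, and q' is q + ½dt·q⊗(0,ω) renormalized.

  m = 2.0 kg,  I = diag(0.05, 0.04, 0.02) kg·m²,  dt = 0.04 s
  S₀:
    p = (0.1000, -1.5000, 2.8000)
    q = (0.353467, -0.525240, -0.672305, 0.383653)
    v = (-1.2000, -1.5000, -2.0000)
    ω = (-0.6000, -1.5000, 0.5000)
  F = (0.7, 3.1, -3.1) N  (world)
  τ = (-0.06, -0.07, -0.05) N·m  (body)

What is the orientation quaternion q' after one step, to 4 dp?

Hamilton product q⊗(0,ω) = (-1.5154280, 0.0272468, -0.4977723, 0.5612105)
q + ½dt·q⊗(0,ω), renormalized = (0.3230, -0.5244, -0.6819, 0.3947)

q' = (0.3230, -0.5244, -0.6819, 0.3947)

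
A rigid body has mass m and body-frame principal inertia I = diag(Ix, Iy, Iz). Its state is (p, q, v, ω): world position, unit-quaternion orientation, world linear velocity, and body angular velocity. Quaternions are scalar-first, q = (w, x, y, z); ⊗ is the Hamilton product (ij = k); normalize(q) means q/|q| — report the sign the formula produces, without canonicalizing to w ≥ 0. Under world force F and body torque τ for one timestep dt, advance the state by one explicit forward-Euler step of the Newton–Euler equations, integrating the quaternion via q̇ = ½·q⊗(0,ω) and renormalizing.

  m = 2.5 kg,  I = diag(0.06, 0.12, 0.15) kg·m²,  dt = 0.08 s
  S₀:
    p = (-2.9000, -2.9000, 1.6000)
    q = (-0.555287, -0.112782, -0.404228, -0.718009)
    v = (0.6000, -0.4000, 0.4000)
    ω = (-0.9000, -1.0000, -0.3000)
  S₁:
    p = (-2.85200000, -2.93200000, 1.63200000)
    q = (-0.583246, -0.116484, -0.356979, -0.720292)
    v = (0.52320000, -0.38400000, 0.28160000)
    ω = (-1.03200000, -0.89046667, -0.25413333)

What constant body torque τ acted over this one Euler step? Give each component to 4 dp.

rate change Δω = (-0.13200000, 0.10953333, 0.04586667)
τ = I·(Δω/dt) + ω₀×(Iω₀) = (-0.0900, 0.1400, 0.1400)

τ = (-0.0900, 0.1400, 0.1400)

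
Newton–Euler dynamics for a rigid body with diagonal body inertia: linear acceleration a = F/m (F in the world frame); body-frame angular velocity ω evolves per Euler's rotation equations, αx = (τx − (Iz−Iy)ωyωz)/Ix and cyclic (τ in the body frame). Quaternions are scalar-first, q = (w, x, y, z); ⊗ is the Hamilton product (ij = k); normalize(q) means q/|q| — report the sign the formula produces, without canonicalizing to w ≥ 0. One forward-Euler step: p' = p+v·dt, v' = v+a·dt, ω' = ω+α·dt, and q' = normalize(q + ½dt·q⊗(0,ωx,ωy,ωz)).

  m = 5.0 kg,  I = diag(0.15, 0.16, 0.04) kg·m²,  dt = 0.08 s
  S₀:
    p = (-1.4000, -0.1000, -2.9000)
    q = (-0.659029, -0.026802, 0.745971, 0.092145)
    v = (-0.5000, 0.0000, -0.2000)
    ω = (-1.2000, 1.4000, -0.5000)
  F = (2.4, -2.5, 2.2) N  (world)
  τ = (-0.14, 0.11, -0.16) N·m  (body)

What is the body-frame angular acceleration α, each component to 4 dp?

gyro term ω×Iω = (0.0840, 0.0660, -0.0168)
α = I⁻¹(τ − ω×Iω) = (-1.4933, 0.2750, -3.5800)

α = (-1.4933, 0.2750, -3.5800)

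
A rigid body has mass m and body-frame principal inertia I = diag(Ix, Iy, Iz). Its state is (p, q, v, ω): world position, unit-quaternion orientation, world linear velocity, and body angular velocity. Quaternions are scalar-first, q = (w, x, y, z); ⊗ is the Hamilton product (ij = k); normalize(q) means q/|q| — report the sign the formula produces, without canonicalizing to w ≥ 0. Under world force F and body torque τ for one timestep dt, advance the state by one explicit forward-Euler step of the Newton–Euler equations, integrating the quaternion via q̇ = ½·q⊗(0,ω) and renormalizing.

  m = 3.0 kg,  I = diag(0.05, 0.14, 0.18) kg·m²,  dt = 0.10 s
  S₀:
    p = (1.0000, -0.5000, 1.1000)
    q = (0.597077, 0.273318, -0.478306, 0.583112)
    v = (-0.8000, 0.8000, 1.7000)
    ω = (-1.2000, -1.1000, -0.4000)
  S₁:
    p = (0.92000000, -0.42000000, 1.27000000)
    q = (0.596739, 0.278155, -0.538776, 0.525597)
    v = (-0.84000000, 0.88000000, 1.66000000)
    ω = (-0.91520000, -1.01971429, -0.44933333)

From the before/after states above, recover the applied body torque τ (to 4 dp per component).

τ = (0.1600, 0.0500, 0.0300)

rate change Δω = (0.28480000, 0.08028571, -0.04933333)
gyro term ω₀×Iω₀ = (0.0176, -0.0624, 0.1188)
τ = I·(Δω/dt) + ω₀×(Iω₀) = (0.1600, 0.0500, 0.0300)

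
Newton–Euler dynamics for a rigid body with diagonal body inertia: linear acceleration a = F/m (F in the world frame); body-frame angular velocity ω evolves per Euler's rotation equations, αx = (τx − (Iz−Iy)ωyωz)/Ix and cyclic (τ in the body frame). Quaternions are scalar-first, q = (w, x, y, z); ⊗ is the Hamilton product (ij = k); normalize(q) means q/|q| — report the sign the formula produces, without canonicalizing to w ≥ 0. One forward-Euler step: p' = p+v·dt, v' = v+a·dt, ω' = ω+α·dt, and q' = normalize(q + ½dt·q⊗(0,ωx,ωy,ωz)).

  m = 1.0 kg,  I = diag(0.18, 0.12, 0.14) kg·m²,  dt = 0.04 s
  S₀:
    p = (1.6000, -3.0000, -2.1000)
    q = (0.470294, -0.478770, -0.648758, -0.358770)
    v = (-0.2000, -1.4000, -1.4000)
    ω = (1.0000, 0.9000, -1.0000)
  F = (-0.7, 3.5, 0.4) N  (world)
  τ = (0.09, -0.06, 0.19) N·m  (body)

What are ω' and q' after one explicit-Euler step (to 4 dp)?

ω' = (1.0240, 0.8933, -0.9303)
q' = (0.4841, -0.4497, -0.6567, -0.3636)

(τ − ω×Iω)/I = (0.6000, -0.1667, 1.7429)
ω' = ω + α·dt = (1.0240, 0.8933, -0.9303)
q⊗(0,ω) = (0.7038822, 1.4419450, -0.4142754, -0.2524290)
q + ½dt·q⊗(0,ω), renormalized = (0.4841, -0.4497, -0.6567, -0.3636)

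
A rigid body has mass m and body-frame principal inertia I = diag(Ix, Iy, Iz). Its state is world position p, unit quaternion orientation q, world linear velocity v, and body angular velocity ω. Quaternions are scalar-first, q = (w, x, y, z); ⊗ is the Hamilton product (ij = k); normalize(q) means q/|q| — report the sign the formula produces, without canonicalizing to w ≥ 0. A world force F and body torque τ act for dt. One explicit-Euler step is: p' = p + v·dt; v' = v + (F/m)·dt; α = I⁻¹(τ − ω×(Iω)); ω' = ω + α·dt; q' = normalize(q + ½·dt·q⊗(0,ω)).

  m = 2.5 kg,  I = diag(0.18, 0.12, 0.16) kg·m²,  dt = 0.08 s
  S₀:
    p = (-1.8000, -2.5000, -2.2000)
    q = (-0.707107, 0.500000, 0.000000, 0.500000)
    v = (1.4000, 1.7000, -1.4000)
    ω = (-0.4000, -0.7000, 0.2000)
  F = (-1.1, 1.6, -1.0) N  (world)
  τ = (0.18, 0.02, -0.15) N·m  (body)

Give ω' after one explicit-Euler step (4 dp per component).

precession coupling ω×(Iω) = (-0.0056, -0.0016, -0.0168)
α = I⁻¹(τ − ω×Iω) = (1.0311, 0.1800, -0.8325)
new body rate ω' = (-0.3175, -0.6856, 0.1334)

ω' = (-0.3175, -0.6856, 0.1334)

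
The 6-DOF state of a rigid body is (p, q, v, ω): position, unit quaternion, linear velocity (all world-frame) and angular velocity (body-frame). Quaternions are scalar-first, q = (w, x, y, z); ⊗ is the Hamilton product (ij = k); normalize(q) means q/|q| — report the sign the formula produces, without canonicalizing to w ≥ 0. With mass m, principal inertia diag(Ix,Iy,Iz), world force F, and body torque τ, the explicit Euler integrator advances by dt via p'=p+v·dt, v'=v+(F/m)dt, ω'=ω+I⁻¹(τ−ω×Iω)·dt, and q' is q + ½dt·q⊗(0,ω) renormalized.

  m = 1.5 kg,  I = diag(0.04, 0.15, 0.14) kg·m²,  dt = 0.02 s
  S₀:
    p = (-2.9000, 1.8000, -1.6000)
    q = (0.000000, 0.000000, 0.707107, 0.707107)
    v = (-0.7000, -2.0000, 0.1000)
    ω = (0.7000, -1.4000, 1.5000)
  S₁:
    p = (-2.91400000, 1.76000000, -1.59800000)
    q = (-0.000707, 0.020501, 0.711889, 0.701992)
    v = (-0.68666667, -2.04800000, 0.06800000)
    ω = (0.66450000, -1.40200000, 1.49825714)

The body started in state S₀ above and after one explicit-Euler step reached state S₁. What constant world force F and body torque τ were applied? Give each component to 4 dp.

v₁ − v₀ = (0.01333333, -0.04800000, -0.03200000)
m·(v₁−v₀)/dt = (1.0000, -3.6000, -2.4000)
ω₁ − ω₀ = (-0.03550000, -0.00200000, -0.00174286)
ω₀×(Iω₀) = (0.0210, -0.1050, -0.1078)
τ = I·(Δω/dt) + ω₀×(Iω₀) = (-0.0500, -0.1200, -0.1200)

F = (1.0000, -3.6000, -2.4000)
τ = (-0.0500, -0.1200, -0.1200)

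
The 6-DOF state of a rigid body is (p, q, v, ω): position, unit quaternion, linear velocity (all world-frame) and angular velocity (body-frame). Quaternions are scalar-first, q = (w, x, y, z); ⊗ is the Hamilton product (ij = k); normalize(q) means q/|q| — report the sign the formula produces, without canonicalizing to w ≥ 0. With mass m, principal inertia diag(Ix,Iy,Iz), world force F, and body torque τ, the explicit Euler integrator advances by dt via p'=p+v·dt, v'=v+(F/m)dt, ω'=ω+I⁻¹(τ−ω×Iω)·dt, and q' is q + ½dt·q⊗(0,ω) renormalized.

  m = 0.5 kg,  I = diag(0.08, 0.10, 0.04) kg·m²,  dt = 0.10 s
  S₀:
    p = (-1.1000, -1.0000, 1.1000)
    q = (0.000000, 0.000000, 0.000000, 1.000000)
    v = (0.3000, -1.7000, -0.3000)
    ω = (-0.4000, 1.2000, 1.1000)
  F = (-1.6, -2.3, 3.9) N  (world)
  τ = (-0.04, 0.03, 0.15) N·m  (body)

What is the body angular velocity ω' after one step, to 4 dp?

ω' = (-0.3510, 1.2476, 1.4990)

ω×(Iω) gyroscopic = (-0.0792, -0.0176, -0.0096)
(τ − ω×Iω)/I = (0.4900, 0.4760, 3.9900)
ω + α·dt = (-0.3510, 1.2476, 1.4990)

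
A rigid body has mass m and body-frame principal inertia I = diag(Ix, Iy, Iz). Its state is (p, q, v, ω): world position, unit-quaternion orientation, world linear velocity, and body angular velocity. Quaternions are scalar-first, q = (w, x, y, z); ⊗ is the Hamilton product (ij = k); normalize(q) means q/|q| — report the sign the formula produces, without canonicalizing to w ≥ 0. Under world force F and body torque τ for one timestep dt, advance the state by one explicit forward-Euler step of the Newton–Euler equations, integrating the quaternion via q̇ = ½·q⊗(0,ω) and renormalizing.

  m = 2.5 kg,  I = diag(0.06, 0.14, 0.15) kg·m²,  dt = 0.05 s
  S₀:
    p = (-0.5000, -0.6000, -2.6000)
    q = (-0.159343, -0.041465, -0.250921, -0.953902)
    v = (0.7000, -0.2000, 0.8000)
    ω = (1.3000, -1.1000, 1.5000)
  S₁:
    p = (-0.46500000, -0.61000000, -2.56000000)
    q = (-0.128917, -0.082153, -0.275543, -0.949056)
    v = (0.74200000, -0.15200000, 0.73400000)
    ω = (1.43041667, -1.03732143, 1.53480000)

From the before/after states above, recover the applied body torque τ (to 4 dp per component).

τ = (0.1400, 0.0000, -0.0100)

ω₁ − ω₀ = (0.13041667, 0.06267857, 0.03480000)
precession coupling = (-0.0165, -0.1755, -0.1144)
I·α + gyro = (0.1400, 0.0000, -0.0100)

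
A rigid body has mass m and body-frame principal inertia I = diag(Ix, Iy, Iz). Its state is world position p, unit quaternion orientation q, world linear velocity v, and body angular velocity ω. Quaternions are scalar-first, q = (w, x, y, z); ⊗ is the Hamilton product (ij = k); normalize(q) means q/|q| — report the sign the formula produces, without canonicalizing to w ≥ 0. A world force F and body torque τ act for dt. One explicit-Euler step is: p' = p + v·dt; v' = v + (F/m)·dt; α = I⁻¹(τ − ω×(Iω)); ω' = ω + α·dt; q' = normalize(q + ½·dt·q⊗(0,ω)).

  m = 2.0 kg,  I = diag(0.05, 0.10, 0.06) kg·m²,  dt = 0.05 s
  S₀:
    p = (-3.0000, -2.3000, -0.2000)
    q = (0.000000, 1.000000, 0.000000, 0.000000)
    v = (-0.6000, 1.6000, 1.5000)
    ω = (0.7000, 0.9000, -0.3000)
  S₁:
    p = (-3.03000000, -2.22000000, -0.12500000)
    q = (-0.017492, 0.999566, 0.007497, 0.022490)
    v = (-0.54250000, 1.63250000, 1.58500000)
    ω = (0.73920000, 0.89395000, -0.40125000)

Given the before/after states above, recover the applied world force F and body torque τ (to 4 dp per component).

Δω = ω₁−ω₀ = (0.03920000, -0.00605000, -0.10125000)
gyro term ω₀×Iω₀ = (0.0108, 0.0021, 0.0315)
τ = I·(Δω/dt) + ω₀×(Iω₀) = (0.0500, -0.0100, -0.0900)
velocity change Δv = (0.05750000, 0.03250000, 0.08500000)
F = m·Δv/dt = (2.3000, 1.3000, 3.4000)

F = (2.3000, 1.3000, 3.4000)
τ = (0.0500, -0.0100, -0.0900)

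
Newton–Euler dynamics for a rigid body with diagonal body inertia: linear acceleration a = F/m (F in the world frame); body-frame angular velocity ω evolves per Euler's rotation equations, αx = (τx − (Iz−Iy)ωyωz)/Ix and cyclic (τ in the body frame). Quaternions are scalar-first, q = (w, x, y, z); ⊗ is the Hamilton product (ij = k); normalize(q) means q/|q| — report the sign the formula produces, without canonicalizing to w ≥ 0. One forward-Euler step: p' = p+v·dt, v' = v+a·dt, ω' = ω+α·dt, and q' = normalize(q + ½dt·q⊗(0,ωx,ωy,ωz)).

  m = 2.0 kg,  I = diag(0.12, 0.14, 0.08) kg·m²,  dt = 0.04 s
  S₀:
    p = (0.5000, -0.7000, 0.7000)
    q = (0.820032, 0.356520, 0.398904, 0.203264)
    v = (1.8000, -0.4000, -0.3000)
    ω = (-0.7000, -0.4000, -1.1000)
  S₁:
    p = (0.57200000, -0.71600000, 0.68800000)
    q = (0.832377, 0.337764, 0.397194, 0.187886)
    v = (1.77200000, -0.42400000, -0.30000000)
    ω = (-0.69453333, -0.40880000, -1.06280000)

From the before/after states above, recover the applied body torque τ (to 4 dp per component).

τ = (-0.0100, 0.0000, 0.0800)

Δω = ω₁−ω₀ = (0.00546667, -0.00880000, 0.03720000)
gyro term ω₀×Iω₀ = (-0.0264, 0.0308, 0.0056)
applied torque τ = (-0.0100, 0.0000, 0.0800)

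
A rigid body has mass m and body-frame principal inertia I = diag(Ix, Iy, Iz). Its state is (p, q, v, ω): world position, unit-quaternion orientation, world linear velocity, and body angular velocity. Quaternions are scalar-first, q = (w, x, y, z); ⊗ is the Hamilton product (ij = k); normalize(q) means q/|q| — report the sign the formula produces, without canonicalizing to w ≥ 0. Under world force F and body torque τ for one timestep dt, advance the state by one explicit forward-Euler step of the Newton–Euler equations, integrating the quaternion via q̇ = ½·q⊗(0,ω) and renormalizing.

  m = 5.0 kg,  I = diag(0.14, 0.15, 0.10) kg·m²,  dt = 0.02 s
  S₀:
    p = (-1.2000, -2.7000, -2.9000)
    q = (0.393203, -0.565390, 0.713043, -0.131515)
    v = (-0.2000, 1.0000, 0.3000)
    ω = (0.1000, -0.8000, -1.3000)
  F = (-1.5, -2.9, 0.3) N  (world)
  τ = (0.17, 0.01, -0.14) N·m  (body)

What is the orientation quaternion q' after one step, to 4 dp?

Hamilton product q⊗(0,ω) = (0.4560039, -0.9928476, -1.0627209, -0.1301562)
updated quaternion q' = (0.3977, -0.5753, 0.7023, -0.1328)

q' = (0.3977, -0.5753, 0.7023, -0.1328)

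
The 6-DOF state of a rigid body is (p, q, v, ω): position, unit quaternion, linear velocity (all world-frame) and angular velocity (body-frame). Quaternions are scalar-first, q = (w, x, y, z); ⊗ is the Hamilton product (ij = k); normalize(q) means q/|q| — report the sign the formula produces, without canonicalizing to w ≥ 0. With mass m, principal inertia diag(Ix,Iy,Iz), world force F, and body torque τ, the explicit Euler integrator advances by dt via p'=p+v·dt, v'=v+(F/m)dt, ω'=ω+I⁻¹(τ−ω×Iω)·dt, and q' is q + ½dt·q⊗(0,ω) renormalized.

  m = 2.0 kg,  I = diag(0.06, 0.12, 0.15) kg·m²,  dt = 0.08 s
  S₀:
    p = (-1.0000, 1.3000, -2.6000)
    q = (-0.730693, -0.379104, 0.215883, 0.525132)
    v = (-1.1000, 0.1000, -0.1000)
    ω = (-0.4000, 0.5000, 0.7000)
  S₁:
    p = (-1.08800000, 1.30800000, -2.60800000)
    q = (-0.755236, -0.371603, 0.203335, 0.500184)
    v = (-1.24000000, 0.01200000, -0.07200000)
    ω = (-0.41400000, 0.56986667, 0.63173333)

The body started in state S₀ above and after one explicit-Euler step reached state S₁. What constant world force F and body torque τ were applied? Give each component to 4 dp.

F = (-3.5000, -2.2000, 0.7000)
τ = (0.0000, 0.1300, -0.1400)

Δv = v₁−v₀ = (-0.14000000, -0.08800000, 0.02800000)
m·(v₁−v₀)/dt = (-3.5000, -2.2000, 0.7000)
rate change Δω = (-0.01400000, 0.06986667, -0.06826667)
ω₀×(Iω₀) = (0.0105, 0.0252, -0.0120)
τ = I·(Δω/dt) + ω₀×(Iω₀) = (0.0000, 0.1300, -0.1400)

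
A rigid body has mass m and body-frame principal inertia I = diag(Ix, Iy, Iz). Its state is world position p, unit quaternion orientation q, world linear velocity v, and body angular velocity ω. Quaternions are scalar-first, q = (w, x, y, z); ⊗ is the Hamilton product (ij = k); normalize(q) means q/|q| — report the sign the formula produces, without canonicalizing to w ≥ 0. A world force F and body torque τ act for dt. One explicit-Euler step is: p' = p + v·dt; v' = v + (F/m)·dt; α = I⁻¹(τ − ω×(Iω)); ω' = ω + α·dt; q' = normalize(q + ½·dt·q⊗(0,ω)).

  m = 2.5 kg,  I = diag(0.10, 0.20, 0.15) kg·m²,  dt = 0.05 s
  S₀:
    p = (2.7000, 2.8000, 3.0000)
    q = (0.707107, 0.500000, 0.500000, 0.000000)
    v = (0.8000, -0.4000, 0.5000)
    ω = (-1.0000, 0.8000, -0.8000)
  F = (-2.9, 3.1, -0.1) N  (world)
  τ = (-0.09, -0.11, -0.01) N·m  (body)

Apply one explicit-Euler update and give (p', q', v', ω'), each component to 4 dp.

α = I⁻¹(τ − ω×Iω) = (-1.2200, -0.3500, 0.4667)
ω' = ω + α·dt = (-1.0610, 0.7825, -0.7767)
Hamilton product q⊗(0,ω) = (0.1000000, -1.1071070, 0.9656856, 0.3343144)
updated quaternion q' = (0.7091, 0.4720, 0.5238, 0.0084)
linear accel F/m = (-1.1600, 1.2400, -0.0400)
p' = p + v·dt = (2.7400, 2.7800, 3.0250)
v + (F/m)dt = (0.7420, -0.3380, 0.4980)

p' = (2.7400, 2.7800, 3.0250)
q' = (0.7091, 0.4720, 0.5238, 0.0084)
v' = (0.7420, -0.3380, 0.4980)
ω' = (-1.0610, 0.7825, -0.7767)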